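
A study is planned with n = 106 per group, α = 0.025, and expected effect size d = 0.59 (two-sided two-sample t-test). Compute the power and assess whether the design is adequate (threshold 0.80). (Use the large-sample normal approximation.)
Power ≈ 0.98; the study is adequately powered (power ≥ 0.80)

Power calculation (two-sample t-test, normal approximation):
z_β = d · √(n/2) - z_{α/2}
z_β = 0.59 · √(106/2) - 2.241
z_β = 0.59 · 7.280 - 2.241
z_β = 2.054

Power = Φ(z_β) = Φ(2.054) ≈ 0.980

Effect size d = 0.59 is medium by Cohen's convention (0.2/0.5/0.8).

Threshold: power ≥ 0.80 is conventionally adequate.
Power ≈ 0.98 → the study is adequately powered (power ≥ 0.80).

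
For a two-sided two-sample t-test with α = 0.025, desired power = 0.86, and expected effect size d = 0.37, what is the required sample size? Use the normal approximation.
n = 162 per group

Sample size formula (two-sample t-test, normal approximation):
n = 2 · ((z_{α/2} + z_β) / d)²

z_{α/2} = 2.241 (for α = 0.025, two-sided)
z_β = 1.080 (for power = 0.86)
d = 0.37

n = 2 · ((2.241 + 1.080) / 0.37)²
n = 2 · (8.976)²
n ≈ 161.14
Round up to the next whole number: n = 162 per group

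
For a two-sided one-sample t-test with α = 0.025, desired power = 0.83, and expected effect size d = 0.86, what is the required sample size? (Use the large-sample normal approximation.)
n = 14

Sample size formula (one-sample t-test, normal approximation):
n = ((z_{α/2} + z_β) / d)²

z_{α/2} = 2.241 (for α = 0.025, two-sided)
z_β = 0.954 (for power = 0.83)
d = 0.86

n = ((2.241 + 0.954) / 0.86)²
n = (3.715)²
n ≈ 13.80
Round up to the next whole number: n = 14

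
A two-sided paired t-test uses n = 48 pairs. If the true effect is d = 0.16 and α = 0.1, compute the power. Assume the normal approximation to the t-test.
Power ≈ 0.30

Power calculation (paired t-test, normal approximation):
z_β = d · √n - z_{α/2}
z_β = 0.16 · √48 - 1.645
z_β = 0.16 · 6.928 - 1.645
z_β = -0.536

Power = Φ(z_β) = Φ(-0.536) ≈ 0.296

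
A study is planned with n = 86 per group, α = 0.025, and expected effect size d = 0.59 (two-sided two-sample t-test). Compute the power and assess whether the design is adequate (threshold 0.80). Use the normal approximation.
Power ≈ 0.95; the study is adequately powered (power ≥ 0.80)

Power calculation (two-sample t-test, normal approximation):
z_β = d · √(n/2) - z_{α/2}
z_β = 0.59 · √(86/2) - 2.241
z_β = 0.59 · 6.557 - 2.241
z_β = 1.627

Power = Φ(z_β) = Φ(1.627) ≈ 0.948

Effect size d = 0.59 is medium by Cohen's convention (0.2/0.5/0.8).

Threshold: power ≥ 0.80 is conventionally adequate.
Power ≈ 0.95 → the study is adequately powered (power ≥ 0.80).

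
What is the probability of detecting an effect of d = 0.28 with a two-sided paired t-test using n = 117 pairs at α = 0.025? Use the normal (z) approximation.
Power ≈ 0.78

Power calculation (paired t-test, normal approximation):
z_β = d · √n - z_{α/2}
z_β = 0.28 · √117 - 2.241
z_β = 0.28 · 10.817 - 2.241
z_β = 0.787

Power = Φ(z_β) = Φ(0.787) ≈ 0.784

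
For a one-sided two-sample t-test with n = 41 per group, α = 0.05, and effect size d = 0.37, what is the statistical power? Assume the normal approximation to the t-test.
Power ≈ 0.51

Power calculation (two-sample t-test, normal approximation):
z_β = d · √(n/2) - z_α
z_β = 0.37 · √(41/2) - 1.645
z_β = 0.37 · 4.528 - 1.645
z_β = 0.030

Power = Φ(z_β) = Φ(0.030) ≈ 0.512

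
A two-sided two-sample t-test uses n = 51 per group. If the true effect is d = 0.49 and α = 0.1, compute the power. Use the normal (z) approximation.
Power ≈ 0.80

Power calculation (two-sample t-test, normal approximation):
z_β = d · √(n/2) - z_{α/2}
z_β = 0.49 · √(51/2) - 1.645
z_β = 0.49 · 5.050 - 1.645
z_β = 0.830

Power = Φ(z_β) = Φ(0.830) ≈ 0.797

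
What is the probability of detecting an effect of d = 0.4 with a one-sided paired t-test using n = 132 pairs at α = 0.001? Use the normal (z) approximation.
Power ≈ 0.93

Power calculation (paired t-test, normal approximation):
z_β = d · √n - z_α
z_β = 0.4 · √132 - 3.090
z_β = 0.4 · 11.489 - 3.090
z_β = 1.505

Power = Φ(z_β) = Φ(1.505) ≈ 0.934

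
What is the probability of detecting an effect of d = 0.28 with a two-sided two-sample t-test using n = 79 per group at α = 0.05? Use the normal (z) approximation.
Power ≈ 0.42

Power calculation (two-sample t-test, normal approximation):
z_β = d · √(n/2) - z_{α/2}
z_β = 0.28 · √(79/2) - 1.960
z_β = 0.28 · 6.285 - 1.960
z_β = -0.200

Power = Φ(z_β) = Φ(-0.200) ≈ 0.421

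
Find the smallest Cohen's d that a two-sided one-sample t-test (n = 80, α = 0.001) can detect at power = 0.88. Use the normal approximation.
d ≈ 0.50

Minimum detectable effect (one-sample t-test, normal approximation):
d = (z_{α/2} + z_β) / √n
d = (3.291 + 1.175) / √80
d = 4.466 / 8.944
d ≈ 0.50

By Cohen's convention (0.2 small / 0.5 medium / 0.8 large): medium effect.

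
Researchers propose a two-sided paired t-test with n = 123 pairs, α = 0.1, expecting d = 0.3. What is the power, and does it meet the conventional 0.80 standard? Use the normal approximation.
Power ≈ 0.95; the study is adequately powered (power ≥ 0.80)

Power calculation (paired t-test, normal approximation):
z_β = d · √n - z_{α/2}
z_β = 0.3 · √123 - 1.645
z_β = 0.3 · 11.091 - 1.645
z_β = 1.682

Power = Φ(z_β) = Φ(1.682) ≈ 0.954

Effect size d = 0.3 is small by Cohen's convention (0.2/0.5/0.8).

Threshold: power ≥ 0.80 is conventionally adequate.
Power ≈ 0.95 → the study is adequately powered (power ≥ 0.80).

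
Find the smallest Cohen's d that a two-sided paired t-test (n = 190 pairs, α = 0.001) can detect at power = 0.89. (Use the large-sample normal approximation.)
d ≈ 0.33

Minimum detectable effect (paired t-test, normal approximation):
d = (z_{α/2} + z_β) / √n
d = (3.291 + 1.227) / √190
d = 4.517 / 13.784
d ≈ 0.33

By Cohen's convention (0.2 small / 0.5 medium / 0.8 large): small effect.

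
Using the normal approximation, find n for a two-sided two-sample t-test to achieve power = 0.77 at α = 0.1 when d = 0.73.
n = 22 per group

Sample size formula (two-sample t-test, normal approximation):
n = 2 · ((z_{α/2} + z_β) / d)²

z_{α/2} = 1.645 (for α = 0.1, two-sided)
z_β = 0.739 (for power = 0.77)
d = 0.73

n = 2 · ((1.645 + 0.739) / 0.73)²
n = 2 · (3.266)²
n ≈ 21.33
Round up to the next whole number: n = 22 per group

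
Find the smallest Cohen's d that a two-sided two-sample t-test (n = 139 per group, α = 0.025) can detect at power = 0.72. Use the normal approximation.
d ≈ 0.34

Minimum detectable effect (two-sample t-test, normal approximation):
d = (z_{α/2} + z_β) / √(n/2)
d = (2.241 + 0.583) / √(139/2)
d = 2.824 / 8.337
d ≈ 0.34

By Cohen's convention (0.2 small / 0.5 medium / 0.8 large): small effect.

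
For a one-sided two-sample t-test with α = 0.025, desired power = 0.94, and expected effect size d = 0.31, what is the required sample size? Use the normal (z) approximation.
n = 258 per group

Sample size formula (two-sample t-test, normal approximation):
n = 2 · ((z_α + z_β) / d)²

z_α = 1.960 (for α = 0.025, one-sided)
z_β = 1.555 (for power = 0.94)
d = 0.31

n = 2 · ((1.960 + 1.555) / 0.31)²
n = 2 · (11.339)²
n ≈ 257.15
Round up to the next whole number: n = 258 per group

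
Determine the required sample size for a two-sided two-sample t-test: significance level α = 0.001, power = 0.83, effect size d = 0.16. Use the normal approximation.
n = 1408 per group

Sample size formula (two-sample t-test, normal approximation):
n = 2 · ((z_{α/2} + z_β) / d)²

z_{α/2} = 3.291 (for α = 0.001, two-sided)
z_β = 0.954 (for power = 0.83)
d = 0.16

n = 2 · ((3.291 + 0.954) / 0.16)²
n = 2 · (26.531)²
n ≈ 1407.79
Round up to the next whole number: n = 1408 per group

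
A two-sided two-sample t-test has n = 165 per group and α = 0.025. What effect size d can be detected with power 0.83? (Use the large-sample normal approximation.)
d ≈ 0.35

Minimum detectable effect (two-sample t-test, normal approximation):
d = (z_{α/2} + z_β) / √(n/2)
d = (2.241 + 0.954) / √(165/2)
d = 3.196 / 9.083
d ≈ 0.35

By Cohen's convention (0.2 small / 0.5 medium / 0.8 large): small effect.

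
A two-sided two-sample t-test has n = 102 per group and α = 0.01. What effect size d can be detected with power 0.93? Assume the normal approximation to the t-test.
d ≈ 0.57

Minimum detectable effect (two-sample t-test, normal approximation):
d = (z_{α/2} + z_β) / √(n/2)
d = (2.576 + 1.476) / √(102/2)
d = 4.052 / 7.141
d ≈ 0.57

By Cohen's convention (0.2 small / 0.5 medium / 0.8 large): medium effect.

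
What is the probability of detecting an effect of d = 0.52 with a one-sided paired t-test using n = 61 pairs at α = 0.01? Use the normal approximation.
Power ≈ 0.96

Power calculation (paired t-test, normal approximation):
z_β = d · √n - z_α
z_β = 0.52 · √61 - 2.326
z_β = 0.52 · 7.810 - 2.326
z_β = 1.735

Power = Φ(z_β) = Φ(1.735) ≈ 0.959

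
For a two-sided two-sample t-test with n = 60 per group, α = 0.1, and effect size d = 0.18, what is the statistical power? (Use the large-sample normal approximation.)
Power ≈ 0.25

Power calculation (two-sample t-test, normal approximation):
z_β = d · √(n/2) - z_{α/2}
z_β = 0.18 · √(60/2) - 1.645
z_β = 0.18 · 5.477 - 1.645
z_β = -0.659

Power = Φ(z_β) = Φ(-0.659) ≈ 0.255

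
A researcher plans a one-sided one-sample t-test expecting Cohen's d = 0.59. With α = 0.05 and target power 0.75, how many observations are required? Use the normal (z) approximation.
n = 16

Sample size formula (one-sample t-test, normal approximation):
n = ((z_α + z_β) / d)²

z_α = 1.645 (for α = 0.05, one-sided)
z_β = 0.674 (for power = 0.75)
d = 0.59

n = ((1.645 + 0.674) / 0.59)²
n = (3.931)²
n ≈ 15.45
Round up to the next whole number: n = 16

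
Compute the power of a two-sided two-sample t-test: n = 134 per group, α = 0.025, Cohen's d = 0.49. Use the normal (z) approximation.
Power ≈ 0.96

Power calculation (two-sample t-test, normal approximation):
z_β = d · √(n/2) - z_{α/2}
z_β = 0.49 · √(134/2) - 2.241
z_β = 0.49 · 8.185 - 2.241
z_β = 1.769

Power = Φ(z_β) = Φ(1.769) ≈ 0.962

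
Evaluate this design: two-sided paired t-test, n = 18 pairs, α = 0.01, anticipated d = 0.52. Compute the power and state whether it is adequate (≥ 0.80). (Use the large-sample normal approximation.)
Power ≈ 0.36; the study is underpowered (power < 0.80)

Power calculation (paired t-test, normal approximation):
z_β = d · √n - z_{α/2}
z_β = 0.52 · √18 - 2.576
z_β = 0.52 · 4.243 - 2.576
z_β = -0.370

Power = Φ(z_β) = Φ(-0.370) ≈ 0.356

Effect size d = 0.52 is medium by Cohen's convention (0.2/0.5/0.8).

Threshold: power ≥ 0.80 is conventionally adequate.
Power ≈ 0.36 → the study is underpowered (power < 0.80).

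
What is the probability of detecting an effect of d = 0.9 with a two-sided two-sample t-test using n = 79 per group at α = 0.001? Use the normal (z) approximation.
Power ≈ 0.99

Power calculation (two-sample t-test, normal approximation):
z_β = d · √(n/2) - z_{α/2}
z_β = 0.9 · √(79/2) - 3.291
z_β = 0.9 · 6.285 - 3.291
z_β = 2.366

Power = Φ(z_β) = Φ(2.366) ≈ 0.991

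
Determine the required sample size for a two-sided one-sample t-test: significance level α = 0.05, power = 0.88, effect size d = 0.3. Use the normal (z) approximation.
n = 110

Sample size formula (one-sample t-test, normal approximation):
n = ((z_{α/2} + z_β) / d)²

z_{α/2} = 1.960 (for α = 0.05, two-sided)
z_β = 1.175 (for power = 0.88)
d = 0.3

n = ((1.960 + 1.175) / 0.3)²
n = (10.450)²
n ≈ 109.20
Round up to the next whole number: n = 110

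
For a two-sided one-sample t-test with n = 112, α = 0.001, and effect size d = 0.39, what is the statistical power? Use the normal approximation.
Power ≈ 0.80

Power calculation (one-sample t-test, normal approximation):
z_β = d · √n - z_{α/2}
z_β = 0.39 · √112 - 3.291
z_β = 0.39 · 10.583 - 3.291
z_β = 0.837

Power = Φ(z_β) = Φ(0.837) ≈ 0.799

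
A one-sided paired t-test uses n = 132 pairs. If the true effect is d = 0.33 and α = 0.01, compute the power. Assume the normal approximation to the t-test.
Power ≈ 0.93

Power calculation (paired t-test, normal approximation):
z_β = d · √n - z_α
z_β = 0.33 · √132 - 2.326
z_β = 0.33 · 11.489 - 2.326
z_β = 1.465

Power = Φ(z_β) = Φ(1.465) ≈ 0.929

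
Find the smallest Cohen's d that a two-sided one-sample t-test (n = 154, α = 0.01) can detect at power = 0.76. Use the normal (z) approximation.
d ≈ 0.26

Minimum detectable effect (one-sample t-test, normal approximation):
d = (z_{α/2} + z_β) / √n
d = (2.576 + 0.706) / √154
d = 3.282 / 12.410
d ≈ 0.26

By Cohen's convention (0.2 small / 0.5 medium / 0.8 large): small effect.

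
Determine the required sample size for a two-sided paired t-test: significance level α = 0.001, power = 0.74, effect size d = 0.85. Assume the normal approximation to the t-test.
n = 22 pairs

Sample size formula (paired t-test, normal approximation):
n = ((z_{α/2} + z_β) / d)²

z_{α/2} = 3.291 (for α = 0.001, two-sided)
z_β = 0.643 (for power = 0.74)
d = 0.85

n = ((3.291 + 0.643) / 0.85)²
n = (4.628)²
n ≈ 21.42
Round up to the next whole number: n = 22 pairs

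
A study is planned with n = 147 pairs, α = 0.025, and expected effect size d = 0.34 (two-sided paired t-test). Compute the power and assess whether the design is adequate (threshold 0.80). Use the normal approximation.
Power ≈ 0.97; the study is adequately powered (power ≥ 0.80)

Power calculation (paired t-test, normal approximation):
z_β = d · √n - z_{α/2}
z_β = 0.34 · √147 - 2.241
z_β = 0.34 · 12.124 - 2.241
z_β = 1.881

Power = Φ(z_β) = Φ(1.881) ≈ 0.970

Effect size d = 0.34 is small by Cohen's convention (0.2/0.5/0.8).

Threshold: power ≥ 0.80 is conventionally adequate.
Power ≈ 0.97 → the study is adequately powered (power ≥ 0.80).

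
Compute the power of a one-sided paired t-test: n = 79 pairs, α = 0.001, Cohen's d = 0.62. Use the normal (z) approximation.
Power ≈ 0.99

Power calculation (paired t-test, normal approximation):
z_β = d · √n - z_α
z_β = 0.62 · √79 - 3.090
z_β = 0.62 · 8.888 - 3.090
z_β = 2.420

Power = Φ(z_β) = Φ(2.420) ≈ 0.992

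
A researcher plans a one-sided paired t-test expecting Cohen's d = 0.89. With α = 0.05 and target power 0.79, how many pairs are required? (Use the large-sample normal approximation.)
n = 8 pairs

Sample size formula (paired t-test, normal approximation):
n = ((z_α + z_β) / d)²

z_α = 1.645 (for α = 0.05, one-sided)
z_β = 0.806 (for power = 0.79)
d = 0.89

n = ((1.645 + 0.806) / 0.89)²
n = (2.754)²
n ≈ 7.58
Round up to the next whole number: n = 8 pairs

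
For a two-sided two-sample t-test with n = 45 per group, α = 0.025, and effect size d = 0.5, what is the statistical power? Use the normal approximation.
Power ≈ 0.55

Power calculation (two-sample t-test, normal approximation):
z_β = d · √(n/2) - z_{α/2}
z_β = 0.5 · √(45/2) - 2.241
z_β = 0.5 · 4.743 - 2.241
z_β = 0.130

Power = Φ(z_β) = Φ(0.130) ≈ 0.552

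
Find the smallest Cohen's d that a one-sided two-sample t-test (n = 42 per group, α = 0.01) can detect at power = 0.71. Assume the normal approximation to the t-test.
d ≈ 0.63

Minimum detectable effect (two-sample t-test, normal approximation):
d = (z_α + z_β) / √(n/2)
d = (2.326 + 0.553) / √(42/2)
d = 2.880 / 4.583
d ≈ 0.63

By Cohen's convention (0.2 small / 0.5 medium / 0.8 large): medium effect.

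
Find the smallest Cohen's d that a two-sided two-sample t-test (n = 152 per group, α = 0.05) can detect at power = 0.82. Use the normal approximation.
d ≈ 0.33

Minimum detectable effect (two-sample t-test, normal approximation):
d = (z_{α/2} + z_β) / √(n/2)
d = (1.960 + 0.915) / √(152/2)
d = 2.875 / 8.718
d ≈ 0.33

By Cohen's convention (0.2 small / 0.5 medium / 0.8 large): small effect.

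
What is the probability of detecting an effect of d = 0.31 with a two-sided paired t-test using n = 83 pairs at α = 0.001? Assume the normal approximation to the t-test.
Power ≈ 0.32

Power calculation (paired t-test, normal approximation):
z_β = d · √n - z_{α/2}
z_β = 0.31 · √83 - 3.291
z_β = 0.31 · 9.110 - 3.291
z_β = -0.466

Power = Φ(z_β) = Φ(-0.466) ≈ 0.321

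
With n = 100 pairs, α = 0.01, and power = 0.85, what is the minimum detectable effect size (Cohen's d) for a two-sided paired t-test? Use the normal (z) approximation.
d ≈ 0.36

Minimum detectable effect (paired t-test, normal approximation):
d = (z_{α/2} + z_β) / √n
d = (2.576 + 1.036) / √100
d = 3.612 / 10.000
d ≈ 0.36

By Cohen's convention (0.2 small / 0.5 medium / 0.8 large): small effect.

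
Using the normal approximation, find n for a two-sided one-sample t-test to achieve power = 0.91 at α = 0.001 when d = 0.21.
n = 487

Sample size formula (one-sample t-test, normal approximation):
n = ((z_{α/2} + z_β) / d)²

z_{α/2} = 3.291 (for α = 0.001, two-sided)
z_β = 1.341 (for power = 0.91)
d = 0.21

n = ((3.291 + 1.341) / 0.21)²
n = (22.057)²
n ≈ 486.51
Round up to the next whole number: n = 487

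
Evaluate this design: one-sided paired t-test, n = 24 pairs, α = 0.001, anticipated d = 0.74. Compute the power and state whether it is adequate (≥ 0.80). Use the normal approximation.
Power ≈ 0.70; the study is underpowered (power < 0.80)

Power calculation (paired t-test, normal approximation):
z_β = d · √n - z_α
z_β = 0.74 · √24 - 3.090
z_β = 0.74 · 4.899 - 3.090
z_β = 0.535

Power = Φ(z_β) = Φ(0.535) ≈ 0.704

Effect size d = 0.74 is medium by Cohen's convention (0.2/0.5/0.8).

Threshold: power ≥ 0.80 is conventionally adequate.
Power ≈ 0.70 → the study is underpowered (power < 0.80).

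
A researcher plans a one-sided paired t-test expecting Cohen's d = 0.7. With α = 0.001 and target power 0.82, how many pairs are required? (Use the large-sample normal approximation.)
n = 33 pairs

Sample size formula (paired t-test, normal approximation):
n = ((z_α + z_β) / d)²

z_α = 3.090 (for α = 0.001, one-sided)
z_β = 0.915 (for power = 0.82)
d = 0.7

n = ((3.090 + 0.915) / 0.7)²
n = (5.721)²
n ≈ 32.73
Round up to the next whole number: n = 33 pairs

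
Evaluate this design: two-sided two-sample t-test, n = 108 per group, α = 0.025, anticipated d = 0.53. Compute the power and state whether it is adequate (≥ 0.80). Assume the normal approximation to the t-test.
Power ≈ 0.95; the study is adequately powered (power ≥ 0.80)

Power calculation (two-sample t-test, normal approximation):
z_β = d · √(n/2) - z_{α/2}
z_β = 0.53 · √(108/2) - 2.241
z_β = 0.53 · 7.348 - 2.241
z_β = 1.653

Power = Φ(z_β) = Φ(1.653) ≈ 0.951

Effect size d = 0.53 is medium by Cohen's convention (0.2/0.5/0.8).

Threshold: power ≥ 0.80 is conventionally adequate.
Power ≈ 0.95 → the study is adequately powered (power ≥ 0.80).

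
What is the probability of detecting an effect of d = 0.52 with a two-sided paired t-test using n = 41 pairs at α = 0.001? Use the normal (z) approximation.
Power ≈ 0.52

Power calculation (paired t-test, normal approximation):
z_β = d · √n - z_{α/2}
z_β = 0.52 · √41 - 3.291
z_β = 0.52 · 6.403 - 3.291
z_β = 0.039

Power = Φ(z_β) = Φ(0.039) ≈ 0.516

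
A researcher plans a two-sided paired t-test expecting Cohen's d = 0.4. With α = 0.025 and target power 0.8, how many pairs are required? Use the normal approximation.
n = 60 pairs

Sample size formula (paired t-test, normal approximation):
n = ((z_{α/2} + z_β) / d)²

z_{α/2} = 2.241 (for α = 0.025, two-sided)
z_β = 0.842 (for power = 0.8)
d = 0.4

n = ((2.241 + 0.842) / 0.4)²
n = (7.708)²
n ≈ 59.41
Round up to the next whole number: n = 60 pairs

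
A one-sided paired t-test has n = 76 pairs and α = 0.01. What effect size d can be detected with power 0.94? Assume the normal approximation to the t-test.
d ≈ 0.45

Minimum detectable effect (paired t-test, normal approximation):
d = (z_α + z_β) / √n
d = (2.326 + 1.555) / √76
d = 3.881 / 8.718
d ≈ 0.45

By Cohen's convention (0.2 small / 0.5 medium / 0.8 large): small effect.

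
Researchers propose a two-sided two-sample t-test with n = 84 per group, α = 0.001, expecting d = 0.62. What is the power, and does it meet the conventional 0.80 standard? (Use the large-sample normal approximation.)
Power ≈ 0.77; the study is underpowered (power < 0.80)

Power calculation (two-sample t-test, normal approximation):
z_β = d · √(n/2) - z_{α/2}
z_β = 0.62 · √(84/2) - 3.291
z_β = 0.62 · 6.481 - 3.291
z_β = 0.728

Power = Φ(z_β) = Φ(0.728) ≈ 0.767

Effect size d = 0.62 is medium by Cohen's convention (0.2/0.5/0.8).

Threshold: power ≥ 0.80 is conventionally adequate.
Power ≈ 0.77 → the study is underpowered (power < 0.80).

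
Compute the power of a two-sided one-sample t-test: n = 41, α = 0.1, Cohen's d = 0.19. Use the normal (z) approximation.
Power ≈ 0.33

Power calculation (one-sample t-test, normal approximation):
z_β = d · √n - z_{α/2}
z_β = 0.19 · √41 - 1.645
z_β = 0.19 · 6.403 - 1.645
z_β = -0.428

Power = Φ(z_β) = Φ(-0.428) ≈ 0.334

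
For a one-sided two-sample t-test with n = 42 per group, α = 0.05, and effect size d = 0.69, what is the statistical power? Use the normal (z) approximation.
Power ≈ 0.94

Power calculation (two-sample t-test, normal approximation):
z_β = d · √(n/2) - z_α
z_β = 0.69 · √(42/2) - 1.645
z_β = 0.69 · 4.583 - 1.645
z_β = 1.517

Power = Φ(z_β) = Φ(1.517) ≈ 0.935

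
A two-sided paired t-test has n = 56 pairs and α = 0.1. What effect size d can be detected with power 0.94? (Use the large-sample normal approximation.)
d ≈ 0.43

Minimum detectable effect (paired t-test, normal approximation):
d = (z_{α/2} + z_β) / √n
d = (1.645 + 1.555) / √56
d = 3.200 / 7.483
d ≈ 0.43

By Cohen's convention (0.2 small / 0.5 medium / 0.8 large): small effect.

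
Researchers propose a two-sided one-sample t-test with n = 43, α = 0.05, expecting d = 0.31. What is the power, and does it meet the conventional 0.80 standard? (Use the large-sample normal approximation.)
Power ≈ 0.53; the study is underpowered (power < 0.80)

Power calculation (one-sample t-test, normal approximation):
z_β = d · √n - z_{α/2}
z_β = 0.31 · √43 - 1.960
z_β = 0.31 · 6.557 - 1.960
z_β = 0.073

Power = Φ(z_β) = Φ(0.073) ≈ 0.529

Effect size d = 0.31 is small by Cohen's convention (0.2/0.5/0.8).

Threshold: power ≥ 0.80 is conventionally adequate.
Power ≈ 0.53 → the study is underpowered (power < 0.80).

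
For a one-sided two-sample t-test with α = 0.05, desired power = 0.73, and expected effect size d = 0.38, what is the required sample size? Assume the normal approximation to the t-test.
n = 71 per group

Sample size formula (two-sample t-test, normal approximation):
n = 2 · ((z_α + z_β) / d)²

z_α = 1.645 (for α = 0.05, one-sided)
z_β = 0.613 (for power = 0.73)
d = 0.38

n = 2 · ((1.645 + 0.613) / 0.38)²
n = 2 · (5.942)²
n ≈ 70.61
Round up to the next whole number: n = 71 per group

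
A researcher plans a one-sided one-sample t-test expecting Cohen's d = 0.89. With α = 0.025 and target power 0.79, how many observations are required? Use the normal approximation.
n = 10

Sample size formula (one-sample t-test, normal approximation):
n = ((z_α + z_β) / d)²

z_α = 1.960 (for α = 0.025, one-sided)
z_β = 0.806 (for power = 0.79)
d = 0.89

n = ((1.960 + 0.806) / 0.89)²
n = (3.108)²
n ≈ 9.66
Round up to the next whole number: n = 10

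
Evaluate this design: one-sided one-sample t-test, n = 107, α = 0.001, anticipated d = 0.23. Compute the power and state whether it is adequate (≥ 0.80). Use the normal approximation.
Power ≈ 0.24; the study is underpowered (power < 0.80)

Power calculation (one-sample t-test, normal approximation):
z_β = d · √n - z_α
z_β = 0.23 · √107 - 3.090
z_β = 0.23 · 10.344 - 3.090
z_β = -0.711

Power = Φ(z_β) = Φ(-0.711) ≈ 0.239

Effect size d = 0.23 is small by Cohen's convention (0.2/0.5/0.8).

Threshold: power ≥ 0.80 is conventionally adequate.
Power ≈ 0.24 → the study is underpowered (power < 0.80).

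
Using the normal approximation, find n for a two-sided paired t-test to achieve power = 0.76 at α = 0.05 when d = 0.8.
n = 12 pairs

Sample size formula (paired t-test, normal approximation):
n = ((z_{α/2} + z_β) / d)²

z_{α/2} = 1.960 (for α = 0.05, two-sided)
z_β = 0.706 (for power = 0.76)
d = 0.8

n = ((1.960 + 0.706) / 0.8)²
n = (3.333)²
n ≈ 11.11
Round up to the next whole number: n = 12 pairs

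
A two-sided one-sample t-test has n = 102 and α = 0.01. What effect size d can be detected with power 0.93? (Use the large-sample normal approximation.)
d ≈ 0.40

Minimum detectable effect (one-sample t-test, normal approximation):
d = (z_{α/2} + z_β) / √n
d = (2.576 + 1.476) / √102
d = 4.052 / 10.100
d ≈ 0.40

By Cohen's convention (0.2 small / 0.5 medium / 0.8 large): small effect.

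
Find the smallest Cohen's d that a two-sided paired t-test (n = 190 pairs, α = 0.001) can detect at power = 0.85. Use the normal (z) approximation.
d ≈ 0.31

Minimum detectable effect (paired t-test, normal approximation):
d = (z_{α/2} + z_β) / √n
d = (3.291 + 1.036) / √190
d = 4.327 / 13.784
d ≈ 0.31

By Cohen's convention (0.2 small / 0.5 medium / 0.8 large): small effect.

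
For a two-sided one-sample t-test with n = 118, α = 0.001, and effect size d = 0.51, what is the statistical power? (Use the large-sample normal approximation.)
Power ≈ 0.99

Power calculation (one-sample t-test, normal approximation):
z_β = d · √n - z_{α/2}
z_β = 0.51 · √118 - 3.291
z_β = 0.51 · 10.863 - 3.291
z_β = 2.249

Power = Φ(z_β) = Φ(2.249) ≈ 0.988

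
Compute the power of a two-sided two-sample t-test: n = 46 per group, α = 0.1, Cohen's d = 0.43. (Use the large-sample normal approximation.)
Power ≈ 0.66

Power calculation (two-sample t-test, normal approximation):
z_β = d · √(n/2) - z_{α/2}
z_β = 0.43 · √(46/2) - 1.645
z_β = 0.43 · 4.796 - 1.645
z_β = 0.417

Power = Φ(z_β) = Φ(0.417) ≈ 0.662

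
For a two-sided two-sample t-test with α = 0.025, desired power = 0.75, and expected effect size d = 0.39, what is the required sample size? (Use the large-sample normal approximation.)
n = 112 per group

Sample size formula (two-sample t-test, normal approximation):
n = 2 · ((z_{α/2} + z_β) / d)²

z_{α/2} = 2.241 (for α = 0.025, two-sided)
z_β = 0.674 (for power = 0.75)
d = 0.39

n = 2 · ((2.241 + 0.674) / 0.39)²
n = 2 · (7.474)²
n ≈ 111.72
Round up to the next whole number: n = 112 per group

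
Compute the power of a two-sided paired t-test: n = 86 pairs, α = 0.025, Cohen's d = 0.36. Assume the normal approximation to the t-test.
Power ≈ 0.86

Power calculation (paired t-test, normal approximation):
z_β = d · √n - z_{α/2}
z_β = 0.36 · √86 - 2.241
z_β = 0.36 · 9.274 - 2.241
z_β = 1.097

Power = Φ(z_β) = Φ(1.097) ≈ 0.864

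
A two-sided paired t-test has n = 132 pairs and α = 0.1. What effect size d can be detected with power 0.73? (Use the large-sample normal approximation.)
d ≈ 0.20

Minimum detectable effect (paired t-test, normal approximation):
d = (z_{α/2} + z_β) / √n
d = (1.645 + 0.613) / √132
d = 2.258 / 11.489
d ≈ 0.20

By Cohen's convention (0.2 small / 0.5 medium / 0.8 large): small effect.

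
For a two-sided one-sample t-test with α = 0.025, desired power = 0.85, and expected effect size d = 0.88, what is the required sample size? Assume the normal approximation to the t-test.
n = 14

Sample size formula (one-sample t-test, normal approximation):
n = ((z_{α/2} + z_β) / d)²

z_{α/2} = 2.241 (for α = 0.025, two-sided)
z_β = 1.036 (for power = 0.85)
d = 0.88

n = ((2.241 + 1.036) / 0.88)²
n = (3.724)²
n ≈ 13.87
Round up to the next whole number: n = 14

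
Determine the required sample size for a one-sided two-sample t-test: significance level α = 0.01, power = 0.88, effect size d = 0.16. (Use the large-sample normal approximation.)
n = 958 per group

Sample size formula (two-sample t-test, normal approximation):
n = 2 · ((z_α + z_β) / d)²

z_α = 2.326 (for α = 0.01, one-sided)
z_β = 1.175 (for power = 0.88)
d = 0.16

n = 2 · ((2.326 + 1.175) / 0.16)²
n = 2 · (21.881)²
n ≈ 957.56
Round up to the next whole number: n = 958 per group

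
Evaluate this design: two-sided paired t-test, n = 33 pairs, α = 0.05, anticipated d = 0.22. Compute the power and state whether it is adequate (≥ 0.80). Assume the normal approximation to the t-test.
Power ≈ 0.24; the study is underpowered (power < 0.80)

Power calculation (paired t-test, normal approximation):
z_β = d · √n - z_{α/2}
z_β = 0.22 · √33 - 1.960
z_β = 0.22 · 5.745 - 1.960
z_β = -0.696

Power = Φ(z_β) = Φ(-0.696) ≈ 0.243

Effect size d = 0.22 is small by Cohen's convention (0.2/0.5/0.8).

Threshold: power ≥ 0.80 is conventionally adequate.
Power ≈ 0.24 → the study is underpowered (power < 0.80).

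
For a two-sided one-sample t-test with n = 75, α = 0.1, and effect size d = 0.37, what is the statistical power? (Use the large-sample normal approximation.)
Power ≈ 0.94

Power calculation (one-sample t-test, normal approximation):
z_β = d · √n - z_{α/2}
z_β = 0.37 · √75 - 1.645
z_β = 0.37 · 8.660 - 1.645
z_β = 1.559

Power = Φ(z_β) = Φ(1.559) ≈ 0.941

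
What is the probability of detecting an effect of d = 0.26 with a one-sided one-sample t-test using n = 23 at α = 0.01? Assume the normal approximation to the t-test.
Power ≈ 0.14

Power calculation (one-sample t-test, normal approximation):
z_β = d · √n - z_α
z_β = 0.26 · √23 - 2.326
z_β = 0.26 · 4.796 - 2.326
z_β = -1.079

Power = Φ(z_β) = Φ(-1.079) ≈ 0.140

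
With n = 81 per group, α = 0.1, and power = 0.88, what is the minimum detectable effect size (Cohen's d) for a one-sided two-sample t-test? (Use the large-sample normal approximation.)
d ≈ 0.39

Minimum detectable effect (two-sample t-test, normal approximation):
d = (z_α + z_β) / √(n/2)
d = (1.282 + 1.175) / √(81/2)
d = 2.457 / 6.364
d ≈ 0.39

By Cohen's convention (0.2 small / 0.5 medium / 0.8 large): small effect.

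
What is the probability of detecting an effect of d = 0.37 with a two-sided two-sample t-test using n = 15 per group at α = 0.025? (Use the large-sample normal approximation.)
Power ≈ 0.11

Power calculation (two-sample t-test, normal approximation):
z_β = d · √(n/2) - z_{α/2}
z_β = 0.37 · √(15/2) - 2.241
z_β = 0.37 · 2.739 - 2.241
z_β = -1.228

Power = Φ(z_β) = Φ(-1.228) ≈ 0.110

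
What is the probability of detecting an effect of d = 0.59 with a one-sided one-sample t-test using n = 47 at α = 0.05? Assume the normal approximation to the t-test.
Power ≈ 0.99

Power calculation (one-sample t-test, normal approximation):
z_β = d · √n - z_α
z_β = 0.59 · √47 - 1.645
z_β = 0.59 · 6.856 - 1.645
z_β = 2.400

Power = Φ(z_β) = Φ(2.400) ≈ 0.992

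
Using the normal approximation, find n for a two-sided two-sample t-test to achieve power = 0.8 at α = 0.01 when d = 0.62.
n = 61 per group

Sample size formula (two-sample t-test, normal approximation):
n = 2 · ((z_{α/2} + z_β) / d)²

z_{α/2} = 2.576 (for α = 0.01, two-sided)
z_β = 0.842 (for power = 0.8)
d = 0.62

n = 2 · ((2.576 + 0.842) / 0.62)²
n = 2 · (5.513)²
n ≈ 60.79
Round up to the next whole number: n = 61 per group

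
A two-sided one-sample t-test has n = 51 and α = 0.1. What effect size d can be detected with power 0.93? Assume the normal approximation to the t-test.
d ≈ 0.44

Minimum detectable effect (one-sample t-test, normal approximation):
d = (z_{α/2} + z_β) / √n
d = (1.645 + 1.476) / √51
d = 3.121 / 7.141
d ≈ 0.44

By Cohen's convention (0.2 small / 0.5 medium / 0.8 large): small effect.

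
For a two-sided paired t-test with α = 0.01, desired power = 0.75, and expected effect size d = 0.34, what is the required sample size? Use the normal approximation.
n = 92 pairs

Sample size formula (paired t-test, normal approximation):
n = ((z_{α/2} + z_β) / d)²

z_{α/2} = 2.576 (for α = 0.01, two-sided)
z_β = 0.674 (for power = 0.75)
d = 0.34

n = ((2.576 + 0.674) / 0.34)²
n = (9.559)²
n ≈ 91.37
Round up to the next whole number: n = 92 pairs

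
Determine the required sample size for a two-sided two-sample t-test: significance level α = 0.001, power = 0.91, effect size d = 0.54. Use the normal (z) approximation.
n = 148 per group

Sample size formula (two-sample t-test, normal approximation):
n = 2 · ((z_{α/2} + z_β) / d)²

z_{α/2} = 3.291 (for α = 0.001, two-sided)
z_β = 1.341 (for power = 0.91)
d = 0.54

n = 2 · ((3.291 + 1.341) / 0.54)²
n = 2 · (8.578)²
n ≈ 147.16
Round up to the next whole number: n = 148 per group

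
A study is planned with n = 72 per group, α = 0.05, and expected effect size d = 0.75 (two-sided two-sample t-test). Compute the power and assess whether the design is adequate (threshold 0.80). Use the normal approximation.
Power ≈ 0.99; the study is adequately powered (power ≥ 0.80)

Power calculation (two-sample t-test, normal approximation):
z_β = d · √(n/2) - z_{α/2}
z_β = 0.75 · √(72/2) - 1.960
z_β = 0.75 · 6.000 - 1.960
z_β = 2.540

Power = Φ(z_β) = Φ(2.540) ≈ 0.994

Effect size d = 0.75 is medium by Cohen's convention (0.2/0.5/0.8).

Threshold: power ≥ 0.80 is conventionally adequate.
Power ≈ 0.99 → the study is adequately powered (power ≥ 0.80).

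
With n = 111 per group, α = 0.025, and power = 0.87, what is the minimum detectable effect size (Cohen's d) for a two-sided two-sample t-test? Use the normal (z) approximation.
d ≈ 0.45

Minimum detectable effect (two-sample t-test, normal approximation):
d = (z_{α/2} + z_β) / √(n/2)
d = (2.241 + 1.126) / √(111/2)
d = 3.368 / 7.450
d ≈ 0.45

By Cohen's convention (0.2 small / 0.5 medium / 0.8 large): small effect.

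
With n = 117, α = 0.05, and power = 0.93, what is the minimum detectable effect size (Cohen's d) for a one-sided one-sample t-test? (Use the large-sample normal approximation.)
d ≈ 0.29

Minimum detectable effect (one-sample t-test, normal approximation):
d = (z_α + z_β) / √n
d = (1.645 + 1.476) / √117
d = 3.121 / 10.817
d ≈ 0.29

By Cohen's convention (0.2 small / 0.5 medium / 0.8 large): small effect.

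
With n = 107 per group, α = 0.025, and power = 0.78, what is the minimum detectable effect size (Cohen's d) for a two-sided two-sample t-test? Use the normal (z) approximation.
d ≈ 0.41

Minimum detectable effect (two-sample t-test, normal approximation):
d = (z_{α/2} + z_β) / √(n/2)
d = (2.241 + 0.772) / √(107/2)
d = 3.014 / 7.314
d ≈ 0.41

By Cohen's convention (0.2 small / 0.5 medium / 0.8 large): small effect.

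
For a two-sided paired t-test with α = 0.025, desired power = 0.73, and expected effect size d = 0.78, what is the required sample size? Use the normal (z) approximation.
n = 14 pairs

Sample size formula (paired t-test, normal approximation):
n = ((z_{α/2} + z_β) / d)²

z_{α/2} = 2.241 (for α = 0.025, two-sided)
z_β = 0.613 (for power = 0.73)
d = 0.78

n = ((2.241 + 0.613) / 0.78)²
n = (3.659)²
n ≈ 13.39
Round up to the next whole number: n = 14 pairs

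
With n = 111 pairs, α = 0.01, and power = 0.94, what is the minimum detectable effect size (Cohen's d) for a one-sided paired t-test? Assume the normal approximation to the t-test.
d ≈ 0.37

Minimum detectable effect (paired t-test, normal approximation):
d = (z_α + z_β) / √n
d = (2.326 + 1.555) / √111
d = 3.881 / 10.536
d ≈ 0.37

By Cohen's convention (0.2 small / 0.5 medium / 0.8 large): small effect.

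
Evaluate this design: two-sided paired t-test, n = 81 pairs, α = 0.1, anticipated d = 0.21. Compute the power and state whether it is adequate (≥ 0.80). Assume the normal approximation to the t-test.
Power ≈ 0.60; the study is underpowered (power < 0.80)

Power calculation (paired t-test, normal approximation):
z_β = d · √n - z_{α/2}
z_β = 0.21 · √81 - 1.645
z_β = 0.21 · 9.000 - 1.645
z_β = 0.245

Power = Φ(z_β) = Φ(0.245) ≈ 0.597

Effect size d = 0.21 is small by Cohen's convention (0.2/0.5/0.8).

Threshold: power ≥ 0.80 is conventionally adequate.
Power ≈ 0.60 → the study is underpowered (power < 0.80).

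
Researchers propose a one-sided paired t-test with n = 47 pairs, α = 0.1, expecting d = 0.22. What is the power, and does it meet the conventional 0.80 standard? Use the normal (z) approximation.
Power ≈ 0.59; the study is underpowered (power < 0.80)

Power calculation (paired t-test, normal approximation):
z_β = d · √n - z_α
z_β = 0.22 · √47 - 1.282
z_β = 0.22 · 6.856 - 1.282
z_β = 0.227

Power = Φ(z_β) = Φ(0.227) ≈ 0.590

Effect size d = 0.22 is small by Cohen's convention (0.2/0.5/0.8).

Threshold: power ≥ 0.80 is conventionally adequate.
Power ≈ 0.59 → the study is underpowered (power < 0.80).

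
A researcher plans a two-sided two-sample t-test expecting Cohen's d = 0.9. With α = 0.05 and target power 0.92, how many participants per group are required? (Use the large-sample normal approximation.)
n = 28 per group

Sample size formula (two-sample t-test, normal approximation):
n = 2 · ((z_{α/2} + z_β) / d)²

z_{α/2} = 1.960 (for α = 0.05, two-sided)
z_β = 1.405 (for power = 0.92)
d = 0.9

n = 2 · ((1.960 + 1.405) / 0.9)²
n = 2 · (3.739)²
n ≈ 27.96
Round up to the next whole number: n = 28 per group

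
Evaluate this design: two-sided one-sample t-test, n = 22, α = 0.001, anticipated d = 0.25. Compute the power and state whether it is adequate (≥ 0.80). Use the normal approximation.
Power ≈ 0.02; the study is underpowered (power < 0.80)

Power calculation (one-sample t-test, normal approximation):
z_β = d · √n - z_{α/2}
z_β = 0.25 · √22 - 3.291
z_β = 0.25 · 4.690 - 3.291
z_β = -2.118

Power = Φ(z_β) = Φ(-2.118) ≈ 0.017

Effect size d = 0.25 is small by Cohen's convention (0.2/0.5/0.8).

Threshold: power ≥ 0.80 is conventionally adequate.
Power ≈ 0.02 → the study is underpowered (power < 0.80).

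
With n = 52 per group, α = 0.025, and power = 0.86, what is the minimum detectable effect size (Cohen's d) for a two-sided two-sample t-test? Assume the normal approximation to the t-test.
d ≈ 0.65

Minimum detectable effect (two-sample t-test, normal approximation):
d = (z_{α/2} + z_β) / √(n/2)
d = (2.241 + 1.080) / √(52/2)
d = 3.322 / 5.099
d ≈ 0.65

By Cohen's convention (0.2 small / 0.5 medium / 0.8 large): medium effect.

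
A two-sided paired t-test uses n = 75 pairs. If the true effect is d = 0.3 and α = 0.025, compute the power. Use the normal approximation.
Power ≈ 0.64

Power calculation (paired t-test, normal approximation):
z_β = d · √n - z_{α/2}
z_β = 0.3 · √75 - 2.241
z_β = 0.3 · 8.660 - 2.241
z_β = 0.357

Power = Φ(z_β) = Φ(0.357) ≈ 0.639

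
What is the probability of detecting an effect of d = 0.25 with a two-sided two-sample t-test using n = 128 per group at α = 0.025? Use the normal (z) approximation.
Power ≈ 0.40

Power calculation (two-sample t-test, normal approximation):
z_β = d · √(n/2) - z_{α/2}
z_β = 0.25 · √(128/2) - 2.241
z_β = 0.25 · 8.000 - 2.241
z_β = -0.241

Power = Φ(z_β) = Φ(-0.241) ≈ 0.405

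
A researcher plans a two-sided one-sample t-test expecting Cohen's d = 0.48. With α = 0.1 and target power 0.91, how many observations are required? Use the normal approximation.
n = 39

Sample size formula (one-sample t-test, normal approximation):
n = ((z_{α/2} + z_β) / d)²

z_{α/2} = 1.645 (for α = 0.1, two-sided)
z_β = 1.341 (for power = 0.91)
d = 0.48

n = ((1.645 + 1.341) / 0.48)²
n = (6.221)²
n ≈ 38.70
Round up to the next whole number: n = 39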